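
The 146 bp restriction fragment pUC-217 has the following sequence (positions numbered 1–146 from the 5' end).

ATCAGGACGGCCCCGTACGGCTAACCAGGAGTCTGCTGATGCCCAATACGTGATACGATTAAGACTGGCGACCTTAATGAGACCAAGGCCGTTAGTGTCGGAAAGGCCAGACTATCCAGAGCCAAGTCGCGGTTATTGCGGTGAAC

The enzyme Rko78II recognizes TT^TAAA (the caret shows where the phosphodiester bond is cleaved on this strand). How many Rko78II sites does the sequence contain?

0

No occurrence of TTTAAA is present in the sequence.
Rko78II does not cut: 0 sites.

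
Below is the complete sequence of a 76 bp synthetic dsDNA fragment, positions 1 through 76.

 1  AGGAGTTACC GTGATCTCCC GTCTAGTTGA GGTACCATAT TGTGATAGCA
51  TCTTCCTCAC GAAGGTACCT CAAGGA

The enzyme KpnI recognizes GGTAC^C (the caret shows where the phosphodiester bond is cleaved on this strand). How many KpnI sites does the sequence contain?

2

GGTACC occurs starting at positions 31, 64.
KpnI cuts at 2 sites.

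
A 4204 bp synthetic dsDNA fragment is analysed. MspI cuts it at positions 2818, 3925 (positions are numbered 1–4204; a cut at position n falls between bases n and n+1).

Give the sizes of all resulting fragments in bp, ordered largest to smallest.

Linear molecule, 2 cuts → 3 fragments:
  2818 − 0 = 2818 bp
  3925 − 2818 = 1107 bp
  4204 − 3925 = 279 bp
Sorted largest to smallest: 2818, 1107, 279 bp.

2818, 1107, 279 bp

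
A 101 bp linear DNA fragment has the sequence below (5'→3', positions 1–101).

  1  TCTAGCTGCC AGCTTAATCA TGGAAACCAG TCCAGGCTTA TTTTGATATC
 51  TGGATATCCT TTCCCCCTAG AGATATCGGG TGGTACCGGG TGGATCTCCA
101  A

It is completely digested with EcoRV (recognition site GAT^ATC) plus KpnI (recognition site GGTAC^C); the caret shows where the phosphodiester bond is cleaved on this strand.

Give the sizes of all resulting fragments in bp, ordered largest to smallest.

EcoRV sites (GATATC) start at positions 45, 53, 72.
EcoRV cuts after base 3 of each site, so after positions 47, 55, 74.
The KpnI site (GGTACC) starts at position 82.
KpnI cuts after base 5 of each site (before the last base), so after position 86.
Combined cut positions: 47, 55, 74, 86.
Linear molecule, 4 cuts → 5 fragments:
  1–47 → 47 bp
  48–55 → 8 bp
  56–74 → 19 bp
  75–86 → 12 bp
  87–101 → 15 bp
Sorted largest to smallest: 47, 19, 15, 12, 8 bp.

47, 19, 15, 12, 8 bp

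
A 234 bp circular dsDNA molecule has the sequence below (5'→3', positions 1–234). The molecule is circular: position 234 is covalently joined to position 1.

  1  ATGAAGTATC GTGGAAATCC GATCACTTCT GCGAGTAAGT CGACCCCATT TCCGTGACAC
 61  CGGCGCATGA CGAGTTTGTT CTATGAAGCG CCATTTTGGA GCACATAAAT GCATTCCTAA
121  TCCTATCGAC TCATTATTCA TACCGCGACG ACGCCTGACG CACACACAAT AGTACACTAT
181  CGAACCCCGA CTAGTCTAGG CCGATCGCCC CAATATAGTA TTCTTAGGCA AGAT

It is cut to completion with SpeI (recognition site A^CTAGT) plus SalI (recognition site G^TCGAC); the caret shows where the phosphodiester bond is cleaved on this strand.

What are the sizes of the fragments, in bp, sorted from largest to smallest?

The SpeI site (ACTAGT) starts at position 190.
SpeI cuts after the first base of each site, so after position 190.
The SalI site (GTCGAC) starts at position 39.
SalI cuts after the first base of each site, so after position 39.
Combined cut positions: 39, 190.
Circular molecule, 2 cuts → 2 fragments:
  40–190 → 151 bp
  191–234 then 1–39 → 44 + 39 = 83 bp
Sorted largest to smallest: 151, 83 bp.

151, 83 bp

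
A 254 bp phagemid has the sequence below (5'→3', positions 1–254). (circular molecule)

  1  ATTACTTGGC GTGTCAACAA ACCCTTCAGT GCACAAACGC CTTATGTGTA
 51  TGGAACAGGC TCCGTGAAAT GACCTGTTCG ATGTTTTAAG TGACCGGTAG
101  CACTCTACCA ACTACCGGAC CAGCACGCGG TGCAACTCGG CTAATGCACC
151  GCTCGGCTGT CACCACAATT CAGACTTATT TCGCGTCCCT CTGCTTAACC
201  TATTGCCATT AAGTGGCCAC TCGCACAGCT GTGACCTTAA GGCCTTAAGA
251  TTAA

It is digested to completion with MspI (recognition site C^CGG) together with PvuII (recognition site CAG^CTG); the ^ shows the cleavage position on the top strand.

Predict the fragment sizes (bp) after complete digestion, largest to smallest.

MspI sites (CCGG) start at positions 94, 115.
MspI cuts after the first base of each site, so after positions 94, 115.
The PvuII site (CAGCTG) starts at position 226.
PvuII cuts after base 3 of each site, so after position 228.
Combined cut positions: 94, 115, 228.
Circular molecule, 3 cuts → 3 fragments:
  95–115 → 21 bp
  116–228 → 113 bp
  229–254 then 1–94 → 26 + 94 = 120 bp
Sorted largest to smallest: 120, 113, 21 bp.

120, 113, 21 bp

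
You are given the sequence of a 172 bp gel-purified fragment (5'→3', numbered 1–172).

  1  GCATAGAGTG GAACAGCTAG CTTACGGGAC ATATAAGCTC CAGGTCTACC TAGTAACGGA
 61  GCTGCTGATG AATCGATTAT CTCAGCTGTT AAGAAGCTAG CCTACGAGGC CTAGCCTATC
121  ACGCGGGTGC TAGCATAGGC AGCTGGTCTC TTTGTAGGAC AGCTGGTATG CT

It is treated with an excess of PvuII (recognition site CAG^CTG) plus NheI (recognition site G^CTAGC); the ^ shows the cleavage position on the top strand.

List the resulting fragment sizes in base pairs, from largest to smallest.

PvuII sites (CAGCTG) start at positions 83, 140, 160.
PvuII cuts after base 3 of each site, so after positions 85, 142, 162.
NheI sites (GCTAGC) start at positions 16, 96, 129.
NheI cuts after the first base of each site, so after positions 16, 96, 129.
Combined cut positions: 16, 85, 96, 129, 142, 162.
Linear molecule, 6 cuts → 7 fragments:
  1–16 → 16 bp
  17–85 → 69 bp
  86–96 → 11 bp
  97–129 → 33 bp
  130–142 → 13 bp
  143–162 → 20 bp
  163–172 → 10 bp
Sorted largest to smallest: 69, 33, 20, 16, 13, 11, 10 bp.

69, 33, 20, 16, 13, 11, 10 bp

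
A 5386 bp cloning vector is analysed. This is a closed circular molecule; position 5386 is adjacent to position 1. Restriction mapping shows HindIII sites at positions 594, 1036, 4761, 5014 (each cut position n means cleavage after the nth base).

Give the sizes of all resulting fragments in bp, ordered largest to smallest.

3725, 966, 442, 253 bp

Circular molecule, 4 cuts → 4 fragments:
  1036 − 594 = 442 bp
  4761 − 1036 = 3725 bp
  5014 − 4761 = 253 bp
  wrap: 5386 − 5014 + 594 = 966 bp
Sorted largest to smallest: 3725, 966, 442, 253 bp.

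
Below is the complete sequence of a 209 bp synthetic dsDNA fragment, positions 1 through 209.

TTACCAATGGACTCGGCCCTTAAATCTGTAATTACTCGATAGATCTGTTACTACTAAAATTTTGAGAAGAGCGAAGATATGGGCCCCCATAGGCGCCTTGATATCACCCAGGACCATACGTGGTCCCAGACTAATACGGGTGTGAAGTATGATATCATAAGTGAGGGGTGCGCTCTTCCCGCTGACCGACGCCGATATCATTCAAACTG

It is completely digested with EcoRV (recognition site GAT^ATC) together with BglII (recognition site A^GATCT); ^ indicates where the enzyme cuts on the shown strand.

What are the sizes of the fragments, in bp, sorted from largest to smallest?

EcoRV sites (GATATC) start at positions 100, 151, 194.
EcoRV cuts after base 3 of each site, so after positions 102, 153, 196.
The BglII site (AGATCT) starts at position 41.
BglII cuts after the first base of each site, so after position 41.
Combined cut positions: 41, 102, 153, 196.
Linear molecule, 4 cuts → 5 fragments:
  1–41 → 41 bp
  42–102 → 61 bp
  103–153 → 51 bp
  154–196 → 43 bp
  197–209 → 13 bp
Sorted largest to smallest: 61, 51, 43, 41, 13 bp.

61, 51, 43, 41, 13 bp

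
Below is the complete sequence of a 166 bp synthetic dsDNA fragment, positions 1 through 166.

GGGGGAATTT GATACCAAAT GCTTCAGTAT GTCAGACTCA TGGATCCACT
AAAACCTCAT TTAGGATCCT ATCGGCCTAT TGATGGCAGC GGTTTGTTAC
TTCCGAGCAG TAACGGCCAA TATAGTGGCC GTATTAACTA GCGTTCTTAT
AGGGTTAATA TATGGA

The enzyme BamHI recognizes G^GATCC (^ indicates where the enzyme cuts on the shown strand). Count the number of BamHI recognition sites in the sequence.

2

GGATCC occurs starting at positions 42, 64.
BamHI cuts at 2 sites.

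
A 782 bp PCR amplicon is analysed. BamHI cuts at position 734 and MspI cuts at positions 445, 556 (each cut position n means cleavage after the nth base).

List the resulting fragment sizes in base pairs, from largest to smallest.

Combined cut positions (sorted): 445, 556, 734.
Linear molecule, 3 cuts → 4 fragments:
  445 − 0 = 445 bp
  556 − 445 = 111 bp
  734 − 556 = 178 bp
  782 − 734 = 48 bp
Sorted largest to smallest: 445, 178, 111, 48 bp.

445, 178, 111, 48 bp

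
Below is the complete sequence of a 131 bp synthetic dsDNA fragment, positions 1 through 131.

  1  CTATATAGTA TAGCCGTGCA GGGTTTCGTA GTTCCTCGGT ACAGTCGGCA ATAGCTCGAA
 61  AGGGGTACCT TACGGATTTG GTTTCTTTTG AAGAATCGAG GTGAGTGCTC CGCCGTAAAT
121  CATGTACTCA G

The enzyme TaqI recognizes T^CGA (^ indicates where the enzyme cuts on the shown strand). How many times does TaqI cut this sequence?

TCGA occurs starting at positions 56, 96.
TaqI cuts at 2 sites.

2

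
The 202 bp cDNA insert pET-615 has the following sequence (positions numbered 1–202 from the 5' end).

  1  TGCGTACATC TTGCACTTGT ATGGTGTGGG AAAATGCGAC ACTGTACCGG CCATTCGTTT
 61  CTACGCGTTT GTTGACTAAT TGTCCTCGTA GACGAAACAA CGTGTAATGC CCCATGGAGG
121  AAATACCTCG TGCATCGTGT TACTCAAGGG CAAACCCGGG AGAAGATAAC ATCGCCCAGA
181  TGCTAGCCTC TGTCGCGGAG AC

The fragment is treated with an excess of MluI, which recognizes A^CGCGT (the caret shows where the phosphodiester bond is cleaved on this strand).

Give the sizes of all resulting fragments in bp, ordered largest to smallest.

139, 63 bp

The MluI site (ACGCGT) starts at position 63.
MluI cuts after the first base of each site, so after position 63.
Linear molecule, 1 cut → 2 fragments:
  1–63 → 63 bp
  64–202 → 139 bp
Sorted largest to smallest: 139, 63 bp.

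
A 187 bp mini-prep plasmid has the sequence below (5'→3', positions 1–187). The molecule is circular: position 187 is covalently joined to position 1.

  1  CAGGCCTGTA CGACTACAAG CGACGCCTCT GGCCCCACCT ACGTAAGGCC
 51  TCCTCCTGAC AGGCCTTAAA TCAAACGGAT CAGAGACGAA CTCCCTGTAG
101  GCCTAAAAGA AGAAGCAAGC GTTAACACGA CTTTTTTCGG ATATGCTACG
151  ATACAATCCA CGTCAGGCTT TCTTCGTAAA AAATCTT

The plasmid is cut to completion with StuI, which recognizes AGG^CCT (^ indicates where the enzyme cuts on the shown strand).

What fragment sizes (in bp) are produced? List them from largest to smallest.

StuI sites (AGGCCT) start at positions 2, 46, 61, 99.
StuI cuts after base 3 of each site, so after positions 4, 48, 63, 101.
Circular molecule, 4 cuts → 4 fragments:
  5–48 → 44 bp
  49–63 → 15 bp
  64–101 → 38 bp
  102–187 then 1–4 → 86 + 4 = 90 bp
Sorted largest to smallest: 90, 44, 38, 15 bp.

90, 44, 38, 15 bp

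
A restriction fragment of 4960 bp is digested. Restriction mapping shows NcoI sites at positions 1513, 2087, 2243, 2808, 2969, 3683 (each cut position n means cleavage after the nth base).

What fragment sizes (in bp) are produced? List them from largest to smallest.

Linear molecule, 6 cuts → 7 fragments:
  1513 − 0 = 1513 bp
  2087 − 1513 = 574 bp
  2243 − 2087 = 156 bp
  2808 − 2243 = 565 bp
  2969 − 2808 = 161 bp
  3683 − 2969 = 714 bp
  4960 − 3683 = 1277 bp
Sorted largest to smallest: 1513, 1277, 714, 574, 565, 161, 156 bp.

1513, 1277, 714, 574, 565, 161, 156 bp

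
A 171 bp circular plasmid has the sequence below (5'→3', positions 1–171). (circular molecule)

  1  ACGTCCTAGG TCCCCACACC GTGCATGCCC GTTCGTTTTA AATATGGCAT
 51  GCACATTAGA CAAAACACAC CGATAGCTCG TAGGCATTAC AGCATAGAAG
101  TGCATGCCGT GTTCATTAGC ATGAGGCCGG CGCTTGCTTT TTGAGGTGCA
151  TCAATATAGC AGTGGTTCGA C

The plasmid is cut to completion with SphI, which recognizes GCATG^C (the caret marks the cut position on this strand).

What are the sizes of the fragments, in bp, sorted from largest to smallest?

SphI sites (GCATGC) start at positions 23, 47, 102.
SphI cuts after base 5 of each site (before the last base), so after positions 27, 51, 106.
Circular molecule, 3 cuts → 3 fragments:
  28–51 → 24 bp
  52–106 → 55 bp
  107–171 then 1–27 → 65 + 27 = 92 bp
Sorted largest to smallest: 92, 55, 24 bp.

92, 55, 24 bp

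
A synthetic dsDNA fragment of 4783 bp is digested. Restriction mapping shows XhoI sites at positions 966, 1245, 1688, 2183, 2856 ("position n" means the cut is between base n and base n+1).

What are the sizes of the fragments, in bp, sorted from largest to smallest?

1927, 966, 673, 495, 443, 279 bp

Linear molecule, 5 cuts → 6 fragments:
  966 − 0 = 966 bp
  1245 − 966 = 279 bp
  1688 − 1245 = 443 bp
  2183 − 1688 = 495 bp
  2856 − 2183 = 673 bp
  4783 − 2856 = 1927 bp
Sorted largest to smallest: 1927, 966, 673, 495, 443, 279 bp.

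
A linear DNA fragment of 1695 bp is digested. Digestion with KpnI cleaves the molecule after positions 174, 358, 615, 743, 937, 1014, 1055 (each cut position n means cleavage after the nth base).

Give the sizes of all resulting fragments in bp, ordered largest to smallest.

Linear molecule, 7 cuts → 8 fragments:
  174 − 0 = 174 bp
  358 − 174 = 184 bp
  615 − 358 = 257 bp
  743 − 615 = 128 bp
  937 − 743 = 194 bp
  1014 − 937 = 77 bp
  1055 − 1014 = 41 bp
  1695 − 1055 = 640 bp
Sorted largest to smallest: 640, 257, 194, 184, 174, 128, 77, 41 bp.

640, 257, 194, 184, 174, 128, 77, 41 bp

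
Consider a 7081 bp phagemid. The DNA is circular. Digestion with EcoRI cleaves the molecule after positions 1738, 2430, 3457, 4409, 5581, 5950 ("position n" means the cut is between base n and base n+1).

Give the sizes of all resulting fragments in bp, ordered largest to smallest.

2869, 1172, 1027, 952, 692, 369 bp

Circular molecule, 6 cuts → 6 fragments:
  2430 − 1738 = 692 bp
  3457 − 2430 = 1027 bp
  4409 − 3457 = 952 bp
  5581 − 4409 = 1172 bp
  5950 − 5581 = 369 bp
  wrap: 7081 − 5950 + 1738 = 2869 bp
Sorted largest to smallest: 2869, 1172, 1027, 952, 692, 369 bp.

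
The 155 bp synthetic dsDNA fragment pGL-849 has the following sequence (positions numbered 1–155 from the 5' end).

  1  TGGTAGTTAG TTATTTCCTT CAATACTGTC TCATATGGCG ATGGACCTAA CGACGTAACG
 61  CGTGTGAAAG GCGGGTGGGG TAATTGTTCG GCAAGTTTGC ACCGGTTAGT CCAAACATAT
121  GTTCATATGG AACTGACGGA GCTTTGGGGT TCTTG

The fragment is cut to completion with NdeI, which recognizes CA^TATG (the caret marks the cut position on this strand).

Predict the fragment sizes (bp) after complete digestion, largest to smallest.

NdeI sites (CATATG) start at positions 32, 116, 124.
NdeI cuts after base 2 of each site, so after positions 33, 117, 125.
Linear molecule, 3 cuts → 4 fragments:
  1–33 → 33 bp
  34–117 → 84 bp
  118–125 → 8 bp
  126–155 → 30 bp
Sorted largest to smallest: 84, 33, 30, 8 bp.

84, 33, 30, 8 bp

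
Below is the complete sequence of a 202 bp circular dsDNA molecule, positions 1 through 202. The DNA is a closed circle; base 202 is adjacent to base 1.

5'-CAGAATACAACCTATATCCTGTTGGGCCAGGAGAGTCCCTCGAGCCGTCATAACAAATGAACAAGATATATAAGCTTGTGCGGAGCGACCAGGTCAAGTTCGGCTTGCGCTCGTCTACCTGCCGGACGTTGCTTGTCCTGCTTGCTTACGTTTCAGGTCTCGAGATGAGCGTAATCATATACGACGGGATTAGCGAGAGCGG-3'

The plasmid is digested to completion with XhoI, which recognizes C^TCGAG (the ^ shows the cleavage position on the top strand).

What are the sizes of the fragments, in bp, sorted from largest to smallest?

XhoI sites (CTCGAG) start at positions 39, 159.
XhoI cuts after the first base of each site, so after positions 39, 159.
Circular molecule, 2 cuts → 2 fragments:
  40–159 → 120 bp
  160–202 then 1–39 → 43 + 39 = 82 bp
Sorted largest to smallest: 120, 82 bp.

120, 82 bp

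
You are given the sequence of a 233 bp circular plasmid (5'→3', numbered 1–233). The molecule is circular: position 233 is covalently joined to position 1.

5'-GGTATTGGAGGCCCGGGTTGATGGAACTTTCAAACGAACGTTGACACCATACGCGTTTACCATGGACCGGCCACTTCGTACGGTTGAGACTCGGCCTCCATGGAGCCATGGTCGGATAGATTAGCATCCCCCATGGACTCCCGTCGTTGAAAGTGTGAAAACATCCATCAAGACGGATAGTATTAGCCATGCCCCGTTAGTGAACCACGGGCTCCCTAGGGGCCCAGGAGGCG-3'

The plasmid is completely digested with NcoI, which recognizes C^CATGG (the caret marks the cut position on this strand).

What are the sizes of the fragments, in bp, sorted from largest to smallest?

NcoI sites (CCATGG) start at positions 60, 98, 106, 131.
NcoI cuts after the first base of each site, so after positions 60, 98, 106, 131.
Circular molecule, 4 cuts → 4 fragments:
  61–98 → 38 bp
  99–106 → 8 bp
  107–131 → 25 bp
  132–233 then 1–60 → 102 + 60 = 162 bp
Sorted largest to smallest: 162, 38, 25, 8 bp.

162, 38, 25, 8 bp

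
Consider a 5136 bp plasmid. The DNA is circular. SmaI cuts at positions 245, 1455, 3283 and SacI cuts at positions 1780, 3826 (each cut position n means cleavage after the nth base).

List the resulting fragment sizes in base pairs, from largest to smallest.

Combined cut positions (sorted): 245, 1455, 1780, 3283, 3826.
Circular molecule, 5 cuts → 5 fragments:
  1455 − 245 = 1210 bp
  1780 − 1455 = 325 bp
  3283 − 1780 = 1503 bp
  3826 − 3283 = 543 bp
  wrap: 5136 − 3826 + 245 = 1555 bp
Sorted largest to smallest: 1555, 1503, 1210, 543, 325 bp.

1555, 1503, 1210, 543, 325 bp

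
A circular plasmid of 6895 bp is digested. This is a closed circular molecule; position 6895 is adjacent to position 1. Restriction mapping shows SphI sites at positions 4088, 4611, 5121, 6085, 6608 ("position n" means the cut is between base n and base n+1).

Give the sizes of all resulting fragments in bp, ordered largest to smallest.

4375, 964, 523, 523, 510 bp

Circular molecule, 5 cuts → 5 fragments:
  4611 − 4088 = 523 bp
  5121 − 4611 = 510 bp
  6085 − 5121 = 964 bp
  6608 − 6085 = 523 bp
  wrap: 6895 − 6608 + 4088 = 4375 bp
Sorted largest to smallest: 4375, 964, 523, 523, 510 bp.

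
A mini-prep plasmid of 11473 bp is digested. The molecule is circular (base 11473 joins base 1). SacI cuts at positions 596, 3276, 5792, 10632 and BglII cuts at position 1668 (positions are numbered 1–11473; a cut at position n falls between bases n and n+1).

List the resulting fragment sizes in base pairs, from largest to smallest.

Combined cut positions (sorted): 596, 1668, 3276, 5792, 10632.
Circular molecule, 5 cuts → 5 fragments:
  1668 − 596 = 1072 bp
  3276 − 1668 = 1608 bp
  5792 − 3276 = 2516 bp
  10632 − 5792 = 4840 bp
  wrap: 11473 − 10632 + 596 = 1437 bp
Sorted largest to smallest: 4840, 2516, 1608, 1437, 1072 bp.

4840, 2516, 1608, 1437, 1072 bp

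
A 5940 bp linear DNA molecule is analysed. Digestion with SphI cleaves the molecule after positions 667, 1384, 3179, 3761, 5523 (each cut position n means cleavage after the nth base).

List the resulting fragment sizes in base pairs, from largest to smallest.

Linear molecule, 5 cuts → 6 fragments:
  667 − 0 = 667 bp
  1384 − 667 = 717 bp
  3179 − 1384 = 1795 bp
  3761 − 3179 = 582 bp
  5523 − 3761 = 1762 bp
  5940 − 5523 = 417 bp
Sorted largest to smallest: 1795, 1762, 717, 667, 582, 417 bp.

1795, 1762, 717, 667, 582, 417 bp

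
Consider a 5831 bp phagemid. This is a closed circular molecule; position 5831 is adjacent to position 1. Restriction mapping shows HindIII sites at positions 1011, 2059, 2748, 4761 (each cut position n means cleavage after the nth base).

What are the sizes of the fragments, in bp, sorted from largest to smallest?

Circular molecule, 4 cuts → 4 fragments:
  2059 − 1011 = 1048 bp
  2748 − 2059 = 689 bp
  4761 − 2748 = 2013 bp
  wrap: 5831 − 4761 + 1011 = 2081 bp
Sorted largest to smallest: 2081, 2013, 1048, 689 bp.

2081, 2013, 1048, 689 bp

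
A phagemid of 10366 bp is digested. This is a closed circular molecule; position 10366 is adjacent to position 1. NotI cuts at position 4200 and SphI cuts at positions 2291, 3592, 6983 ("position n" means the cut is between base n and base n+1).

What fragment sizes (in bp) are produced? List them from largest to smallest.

Combined cut positions (sorted): 2291, 3592, 4200, 6983.
Circular molecule, 4 cuts → 4 fragments:
  3592 − 2291 = 1301 bp
  4200 − 3592 = 608 bp
  6983 − 4200 = 2783 bp
  wrap: 10366 − 6983 + 2291 = 5674 bp
Sorted largest to smallest: 5674, 2783, 1301, 608 bp.

5674, 2783, 1301, 608 bp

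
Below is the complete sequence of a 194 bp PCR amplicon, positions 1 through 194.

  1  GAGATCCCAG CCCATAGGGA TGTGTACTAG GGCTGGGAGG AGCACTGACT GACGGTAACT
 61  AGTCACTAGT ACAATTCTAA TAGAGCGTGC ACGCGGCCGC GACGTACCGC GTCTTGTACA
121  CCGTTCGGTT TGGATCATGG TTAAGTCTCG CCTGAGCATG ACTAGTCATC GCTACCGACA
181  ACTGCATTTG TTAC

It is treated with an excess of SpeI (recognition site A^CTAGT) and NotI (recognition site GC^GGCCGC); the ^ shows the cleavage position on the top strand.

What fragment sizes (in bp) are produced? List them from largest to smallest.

SpeI sites (ACTAGT) start at positions 58, 65, 161.
SpeI cuts after the first base of each site, so after positions 58, 65, 161.
The NotI site (GCGGCCGC) starts at position 93.
NotI cuts after base 2 of each site, so after position 94.
Combined cut positions: 58, 65, 94, 161.
Linear molecule, 4 cuts → 5 fragments:
  1–58 → 58 bp
  59–65 → 7 bp
  66–94 → 29 bp
  95–161 → 67 bp
  162–194 → 33 bp
Sorted largest to smallest: 67, 58, 33, 29, 7 bp.

67, 58, 33, 29, 7 bp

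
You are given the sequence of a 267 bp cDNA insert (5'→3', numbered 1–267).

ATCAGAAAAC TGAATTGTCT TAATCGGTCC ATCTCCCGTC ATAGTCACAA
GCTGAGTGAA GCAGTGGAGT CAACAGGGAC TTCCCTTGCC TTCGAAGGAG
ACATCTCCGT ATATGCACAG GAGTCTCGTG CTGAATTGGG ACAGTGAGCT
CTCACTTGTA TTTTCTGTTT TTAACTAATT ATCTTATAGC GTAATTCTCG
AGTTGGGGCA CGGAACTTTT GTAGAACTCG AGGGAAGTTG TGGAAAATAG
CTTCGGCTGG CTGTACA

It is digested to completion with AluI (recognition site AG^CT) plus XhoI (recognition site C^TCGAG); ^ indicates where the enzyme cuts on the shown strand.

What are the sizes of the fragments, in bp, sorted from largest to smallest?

AluI sites (AGCT) start at positions 50, 147, 249.
AluI cuts after base 2 of each site, so after positions 51, 148, 250.
XhoI sites (CTCGAG) start at positions 197, 227.
XhoI cuts after the first base of each site, so after positions 197, 227.
Combined cut positions: 51, 148, 197, 227, 250.
Linear molecule, 5 cuts → 6 fragments:
  1–51 → 51 bp
  52–148 → 97 bp
  149–197 → 49 bp
  198–227 → 30 bp
  228–250 → 23 bp
  251–267 → 17 bp
Sorted largest to smallest: 97, 51, 49, 30, 23, 17 bp.

97, 51, 49, 30, 23, 17 bp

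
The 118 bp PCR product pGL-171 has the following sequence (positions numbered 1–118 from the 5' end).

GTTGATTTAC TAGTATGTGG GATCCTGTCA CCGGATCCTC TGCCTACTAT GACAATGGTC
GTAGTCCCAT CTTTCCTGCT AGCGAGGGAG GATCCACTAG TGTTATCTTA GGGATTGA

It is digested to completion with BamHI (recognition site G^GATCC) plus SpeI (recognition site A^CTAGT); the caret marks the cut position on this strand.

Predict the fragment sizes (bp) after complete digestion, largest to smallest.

BamHI sites (GGATCC) start at positions 20, 33, 90.
BamHI cuts after the first base of each site, so after positions 20, 33, 90.
SpeI sites (ACTAGT) start at positions 9, 96.
SpeI cuts after the first base of each site, so after positions 9, 96.
Combined cut positions: 9, 20, 33, 90, 96.
Linear molecule, 5 cuts → 6 fragments:
  1–9 → 9 bp
  10–20 → 11 bp
  21–33 → 13 bp
  34–90 → 57 bp
  91–96 → 6 bp
  97–118 → 22 bp
Sorted largest to smallest: 57, 22, 13, 11, 9, 6 bp.

57, 22, 13, 11, 9, 6 bp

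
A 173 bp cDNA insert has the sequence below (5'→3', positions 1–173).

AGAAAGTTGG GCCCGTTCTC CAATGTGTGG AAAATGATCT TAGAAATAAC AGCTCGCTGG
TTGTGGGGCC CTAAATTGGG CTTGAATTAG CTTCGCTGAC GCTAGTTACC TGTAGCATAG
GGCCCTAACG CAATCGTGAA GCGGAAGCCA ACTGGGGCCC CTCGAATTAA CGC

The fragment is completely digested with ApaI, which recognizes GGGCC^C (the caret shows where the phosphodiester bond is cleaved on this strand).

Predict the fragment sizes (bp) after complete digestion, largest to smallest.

ApaI sites (GGGCCC) start at positions 9, 66, 120, 155.
ApaI cuts after base 5 of each site (before the last base), so after positions 13, 70, 124, 159.
Linear molecule, 4 cuts → 5 fragments:
  1–13 → 13 bp
  14–70 → 57 bp
  71–124 → 54 bp
  125–159 → 35 bp
  160–173 → 14 bp
Sorted largest to smallest: 57, 54, 35, 14, 13 bp.

57, 54, 35, 14, 13 bp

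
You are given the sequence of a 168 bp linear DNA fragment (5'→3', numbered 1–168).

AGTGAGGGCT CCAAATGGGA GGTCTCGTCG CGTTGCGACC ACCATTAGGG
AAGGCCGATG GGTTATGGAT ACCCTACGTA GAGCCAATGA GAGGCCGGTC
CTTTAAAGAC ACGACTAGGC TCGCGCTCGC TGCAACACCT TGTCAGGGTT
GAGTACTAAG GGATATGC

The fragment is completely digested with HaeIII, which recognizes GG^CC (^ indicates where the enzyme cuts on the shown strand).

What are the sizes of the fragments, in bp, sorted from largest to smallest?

HaeIII sites (GGCC) start at positions 53, 93.
HaeIII cuts after base 2 of each site, so after positions 54, 94.
Linear molecule, 2 cuts → 3 fragments:
  1–54 → 54 bp
  55–94 → 40 bp
  95–168 → 74 bp
Sorted largest to smallest: 74, 54, 40 bp.

74, 54, 40 bp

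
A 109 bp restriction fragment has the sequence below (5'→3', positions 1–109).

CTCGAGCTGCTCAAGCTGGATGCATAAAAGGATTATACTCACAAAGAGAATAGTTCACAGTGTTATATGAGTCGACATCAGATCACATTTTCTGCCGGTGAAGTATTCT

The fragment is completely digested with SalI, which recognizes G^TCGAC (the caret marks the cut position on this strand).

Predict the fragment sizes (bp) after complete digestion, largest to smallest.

The SalI site (GTCGAC) starts at position 71.
SalI cuts after the first base of each site, so after position 71.
Linear molecule, 1 cut → 2 fragments:
  1–71 → 71 bp
  72–109 → 38 bp
Sorted largest to smallest: 71, 38 bp.

71, 38 bp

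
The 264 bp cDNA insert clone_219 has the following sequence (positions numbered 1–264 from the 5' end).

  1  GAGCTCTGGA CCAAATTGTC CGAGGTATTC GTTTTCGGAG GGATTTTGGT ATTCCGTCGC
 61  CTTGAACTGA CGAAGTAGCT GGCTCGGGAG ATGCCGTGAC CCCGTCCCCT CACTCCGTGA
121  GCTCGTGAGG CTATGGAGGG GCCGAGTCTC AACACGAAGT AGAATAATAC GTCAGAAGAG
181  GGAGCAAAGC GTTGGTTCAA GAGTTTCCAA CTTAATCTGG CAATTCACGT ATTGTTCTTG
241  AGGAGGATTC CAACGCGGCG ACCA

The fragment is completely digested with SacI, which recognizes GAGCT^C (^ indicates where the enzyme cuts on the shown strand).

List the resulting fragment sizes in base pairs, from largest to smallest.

141, 118, 5 bp

SacI sites (GAGCTC) start at positions 1, 119.
SacI cuts after base 5 of each site (before the last base), so after positions 5, 123.
Linear molecule, 2 cuts → 3 fragments:
  1–5 → 5 bp
  6–123 → 118 bp
  124–264 → 141 bp
Sorted largest to smallest: 141, 118, 5 bp.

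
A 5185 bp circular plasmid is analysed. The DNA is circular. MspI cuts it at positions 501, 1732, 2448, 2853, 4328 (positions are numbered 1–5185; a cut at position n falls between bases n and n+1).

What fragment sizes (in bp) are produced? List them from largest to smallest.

1475, 1358, 1231, 716, 405 bp

Circular molecule, 5 cuts → 5 fragments:
  1732 − 501 = 1231 bp
  2448 − 1732 = 716 bp
  2853 − 2448 = 405 bp
  4328 − 2853 = 1475 bp
  wrap: 5185 − 4328 + 501 = 1358 bp
Sorted largest to smallest: 1475, 1358, 1231, 716, 405 bp.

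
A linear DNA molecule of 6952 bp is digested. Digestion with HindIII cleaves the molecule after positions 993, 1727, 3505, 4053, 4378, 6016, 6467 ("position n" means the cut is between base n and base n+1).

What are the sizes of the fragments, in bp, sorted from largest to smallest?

1778, 1638, 993, 734, 548, 485, 451, 325 bp

Linear molecule, 7 cuts → 8 fragments:
  993 − 0 = 993 bp
  1727 − 993 = 734 bp
  3505 − 1727 = 1778 bp
  4053 − 3505 = 548 bp
  4378 − 4053 = 325 bp
  6016 − 4378 = 1638 bp
  6467 − 6016 = 451 bp
  6952 − 6467 = 485 bp
Sorted largest to smallest: 1778, 1638, 993, 734, 548, 485, 451, 325 bp.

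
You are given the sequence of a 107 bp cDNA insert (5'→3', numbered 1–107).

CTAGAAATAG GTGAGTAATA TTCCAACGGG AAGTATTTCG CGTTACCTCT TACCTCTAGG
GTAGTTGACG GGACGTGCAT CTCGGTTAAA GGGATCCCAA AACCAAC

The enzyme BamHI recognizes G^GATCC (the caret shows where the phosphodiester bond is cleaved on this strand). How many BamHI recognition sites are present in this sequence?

1

GGATCC occurs starting at position 92.
BamHI cuts at 1 site.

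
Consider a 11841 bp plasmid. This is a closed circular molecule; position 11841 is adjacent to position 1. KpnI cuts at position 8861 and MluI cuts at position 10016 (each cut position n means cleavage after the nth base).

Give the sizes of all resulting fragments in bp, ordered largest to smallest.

10686, 1155 bp

Combined cut positions (sorted): 8861, 10016.
Circular molecule, 2 cuts → 2 fragments:
  10016 − 8861 = 1155 bp
  wrap: 11841 − 10016 + 8861 = 10686 bp
Sorted largest to smallest: 10686, 1155 bp.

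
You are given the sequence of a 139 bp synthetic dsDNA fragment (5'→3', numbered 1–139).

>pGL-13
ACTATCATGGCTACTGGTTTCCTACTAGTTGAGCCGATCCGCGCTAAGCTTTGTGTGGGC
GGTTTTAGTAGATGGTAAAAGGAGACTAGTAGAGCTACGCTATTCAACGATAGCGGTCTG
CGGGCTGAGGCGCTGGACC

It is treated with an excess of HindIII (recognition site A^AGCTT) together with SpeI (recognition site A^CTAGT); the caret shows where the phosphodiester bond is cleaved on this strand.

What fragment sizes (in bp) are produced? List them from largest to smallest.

54, 39, 24, 22 bp

The HindIII site (AAGCTT) starts at position 46.
HindIII cuts after the first base of each site, so after position 46.
SpeI sites (ACTAGT) start at positions 24, 85.
SpeI cuts after the first base of each site, so after positions 24, 85.
Combined cut positions: 24, 46, 85.
Linear molecule, 3 cuts → 4 fragments:
  1–24 → 24 bp
  25–46 → 22 bp
  47–85 → 39 bp
  86–139 → 54 bp
Sorted largest to smallest: 54, 39, 24, 22 bp.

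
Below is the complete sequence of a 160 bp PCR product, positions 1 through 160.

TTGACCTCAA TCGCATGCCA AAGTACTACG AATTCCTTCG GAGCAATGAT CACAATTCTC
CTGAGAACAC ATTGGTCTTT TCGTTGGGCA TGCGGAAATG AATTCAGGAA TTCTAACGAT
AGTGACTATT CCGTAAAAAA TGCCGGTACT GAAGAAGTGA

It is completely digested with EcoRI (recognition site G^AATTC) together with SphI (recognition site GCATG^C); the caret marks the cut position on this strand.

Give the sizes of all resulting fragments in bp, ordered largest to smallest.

62, 52, 17, 13, 8, 8 bp

EcoRI sites (GAATTC) start at positions 30, 100, 108.
EcoRI cuts after the first base of each site, so after positions 30, 100, 108.
SphI sites (GCATGC) start at positions 13, 88.
SphI cuts after base 5 of each site (before the last base), so after positions 17, 92.
Combined cut positions: 17, 30, 92, 100, 108.
Linear molecule, 5 cuts → 6 fragments:
  1–17 → 17 bp
  18–30 → 13 bp
  31–92 → 62 bp
  93–100 → 8 bp
  101–108 → 8 bp
  109–160 → 52 bp
Sorted largest to smallest: 62, 52, 17, 13, 8, 8 bp.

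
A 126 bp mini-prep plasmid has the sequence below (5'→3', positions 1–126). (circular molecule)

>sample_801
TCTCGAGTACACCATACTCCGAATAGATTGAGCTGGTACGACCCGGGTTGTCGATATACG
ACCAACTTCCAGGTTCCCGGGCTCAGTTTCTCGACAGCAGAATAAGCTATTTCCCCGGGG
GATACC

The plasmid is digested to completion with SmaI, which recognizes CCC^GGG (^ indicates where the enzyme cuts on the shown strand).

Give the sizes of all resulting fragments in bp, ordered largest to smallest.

54, 38, 34 bp

SmaI sites (CCCGGG) start at positions 42, 76, 114.
SmaI cuts after base 3 of each site, so after positions 44, 78, 116.
Circular molecule, 3 cuts → 3 fragments:
  45–78 → 34 bp
  79–116 → 38 bp
  117–126 then 1–44 → 10 + 44 = 54 bp
Sorted largest to smallest: 54, 38, 34 bp.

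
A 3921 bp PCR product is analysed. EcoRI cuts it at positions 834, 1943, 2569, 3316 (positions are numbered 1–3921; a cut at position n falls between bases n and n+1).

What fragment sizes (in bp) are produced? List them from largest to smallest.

1109, 834, 747, 626, 605 bp

Linear molecule, 4 cuts → 5 fragments:
  834 − 0 = 834 bp
  1943 − 834 = 1109 bp
  2569 − 1943 = 626 bp
  3316 − 2569 = 747 bp
  3921 − 3316 = 605 bp
Sorted largest to smallest: 1109, 834, 747, 626, 605 bp.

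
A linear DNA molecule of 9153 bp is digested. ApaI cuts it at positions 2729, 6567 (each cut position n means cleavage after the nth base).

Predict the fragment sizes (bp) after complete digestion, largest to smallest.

3838, 2729, 2586 bp

Linear molecule, 2 cuts → 3 fragments:
  2729 − 0 = 2729 bp
  6567 − 2729 = 3838 bp
  9153 − 6567 = 2586 bp
Sorted largest to smallest: 3838, 2729, 2586 bp.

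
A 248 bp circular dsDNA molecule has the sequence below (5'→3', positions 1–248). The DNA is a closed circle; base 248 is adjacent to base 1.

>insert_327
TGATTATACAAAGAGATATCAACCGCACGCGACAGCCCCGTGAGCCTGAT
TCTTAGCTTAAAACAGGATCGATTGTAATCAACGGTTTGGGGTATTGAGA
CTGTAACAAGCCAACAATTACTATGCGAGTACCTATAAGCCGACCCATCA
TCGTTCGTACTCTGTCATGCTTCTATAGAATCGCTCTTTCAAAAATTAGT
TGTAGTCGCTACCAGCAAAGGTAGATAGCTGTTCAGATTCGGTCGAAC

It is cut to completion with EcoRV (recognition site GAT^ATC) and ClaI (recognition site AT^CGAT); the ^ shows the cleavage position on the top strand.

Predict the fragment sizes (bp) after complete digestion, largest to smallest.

The EcoRV site (GATATC) starts at position 15.
EcoRV cuts after base 3 of each site, so after position 17.
The ClaI site (ATCGAT) starts at position 68.
ClaI cuts after base 2 of each site, so after position 69.
Combined cut positions: 17, 69.
Circular molecule, 2 cuts → 2 fragments:
  18–69 → 52 bp
  70–248 then 1–17 → 179 + 17 = 196 bp
Sorted largest to smallest: 196, 52 bp.

196, 52 bp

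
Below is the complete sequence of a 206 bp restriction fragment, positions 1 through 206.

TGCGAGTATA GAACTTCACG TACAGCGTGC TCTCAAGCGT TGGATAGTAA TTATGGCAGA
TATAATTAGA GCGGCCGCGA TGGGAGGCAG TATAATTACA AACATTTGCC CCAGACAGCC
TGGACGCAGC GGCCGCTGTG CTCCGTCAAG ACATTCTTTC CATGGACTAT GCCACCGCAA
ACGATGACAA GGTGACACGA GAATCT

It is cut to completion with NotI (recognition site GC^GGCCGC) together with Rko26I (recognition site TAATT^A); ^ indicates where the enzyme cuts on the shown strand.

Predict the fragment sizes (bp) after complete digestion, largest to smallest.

NotI sites (GCGGCCGC) start at positions 71, 129.
NotI cuts after base 2 of each site, so after positions 72, 130.
Rko26I sites (TAATTA) start at positions 48, 63, 93.
Rko26I cuts after base 5 of each site (before the last base), so after positions 52, 67, 97.
Combined cut positions: 52, 67, 72, 97, 130.
Linear molecule, 5 cuts → 6 fragments:
  1–52 → 52 bp
  53–67 → 15 bp
  68–72 → 5 bp
  73–97 → 25 bp
  98–130 → 33 bp
  131–206 → 76 bp
Sorted largest to smallest: 76, 52, 33, 25, 15, 5 bp.

76, 52, 33, 25, 15, 5 bp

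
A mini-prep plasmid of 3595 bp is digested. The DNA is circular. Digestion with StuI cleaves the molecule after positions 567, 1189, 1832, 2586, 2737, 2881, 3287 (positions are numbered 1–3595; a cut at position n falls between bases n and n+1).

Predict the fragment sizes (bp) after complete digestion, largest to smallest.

Circular molecule, 7 cuts → 7 fragments:
  1189 − 567 = 622 bp
  1832 − 1189 = 643 bp
  2586 − 1832 = 754 bp
  2737 − 2586 = 151 bp
  2881 − 2737 = 144 bp
  3287 − 2881 = 406 bp
  wrap: 3595 − 3287 + 567 = 875 bp
Sorted largest to smallest: 875, 754, 643, 622, 406, 151, 144 bp.

875, 754, 643, 622, 406, 151, 144 bp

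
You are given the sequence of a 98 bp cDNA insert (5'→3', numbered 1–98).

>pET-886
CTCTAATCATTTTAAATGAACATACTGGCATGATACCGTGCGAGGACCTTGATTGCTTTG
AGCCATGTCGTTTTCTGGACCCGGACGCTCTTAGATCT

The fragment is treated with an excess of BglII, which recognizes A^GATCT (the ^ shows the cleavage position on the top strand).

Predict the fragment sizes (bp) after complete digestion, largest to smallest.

The BglII site (AGATCT) starts at position 93.
BglII cuts after the first base of each site, so after position 93.
Linear molecule, 1 cut → 2 fragments:
  1–93 → 93 bp
  94–98 → 5 bp
Sorted largest to smallest: 93, 5 bp.

93, 5 bp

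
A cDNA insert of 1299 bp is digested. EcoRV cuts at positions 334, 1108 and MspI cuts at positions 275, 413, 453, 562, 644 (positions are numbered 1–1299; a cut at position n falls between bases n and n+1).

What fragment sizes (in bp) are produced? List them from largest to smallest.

Combined cut positions (sorted): 275, 334, 413, 453, 562, 644, 1108.
Linear molecule, 7 cuts → 8 fragments:
  275 − 0 = 275 bp
  334 − 275 = 59 bp
  413 − 334 = 79 bp
  453 − 413 = 40 bp
  562 − 453 = 109 bp
  644 − 562 = 82 bp
  1108 − 644 = 464 bp
  1299 − 1108 = 191 bp
Sorted largest to smallest: 464, 275, 191, 109, 82, 79, 59, 40 bp.

464, 275, 191, 109, 82, 79, 59, 40 bp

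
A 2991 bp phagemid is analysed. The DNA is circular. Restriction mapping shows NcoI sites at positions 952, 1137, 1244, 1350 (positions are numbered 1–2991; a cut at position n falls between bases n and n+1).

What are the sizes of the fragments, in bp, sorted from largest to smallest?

2593, 185, 107, 106 bp

Circular molecule, 4 cuts → 4 fragments:
  1137 − 952 = 185 bp
  1244 − 1137 = 107 bp
  1350 − 1244 = 106 bp
  wrap: 2991 − 1350 + 952 = 2593 bp
Sorted largest to smallest: 2593, 185, 107, 106 bp.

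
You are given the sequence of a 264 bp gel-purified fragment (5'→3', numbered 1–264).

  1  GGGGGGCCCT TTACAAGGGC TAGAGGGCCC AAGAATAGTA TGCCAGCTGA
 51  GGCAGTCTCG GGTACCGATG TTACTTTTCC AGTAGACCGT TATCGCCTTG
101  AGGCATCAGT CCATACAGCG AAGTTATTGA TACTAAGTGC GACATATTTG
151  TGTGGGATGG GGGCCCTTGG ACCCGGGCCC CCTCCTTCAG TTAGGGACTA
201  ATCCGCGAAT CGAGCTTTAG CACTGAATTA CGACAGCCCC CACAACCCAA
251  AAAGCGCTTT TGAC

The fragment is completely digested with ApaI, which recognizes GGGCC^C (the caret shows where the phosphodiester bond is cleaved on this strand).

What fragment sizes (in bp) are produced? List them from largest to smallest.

136, 85, 21, 14, 8 bp

ApaI sites (GGGCCC) start at positions 4, 25, 161, 175.
ApaI cuts after base 5 of each site (before the last base), so after positions 8, 29, 165, 179.
Linear molecule, 4 cuts → 5 fragments:
  1–8 → 8 bp
  9–29 → 21 bp
  30–165 → 136 bp
  166–179 → 14 bp
  180–264 → 85 bp
Sorted largest to smallest: 136, 85, 21, 14, 8 bp.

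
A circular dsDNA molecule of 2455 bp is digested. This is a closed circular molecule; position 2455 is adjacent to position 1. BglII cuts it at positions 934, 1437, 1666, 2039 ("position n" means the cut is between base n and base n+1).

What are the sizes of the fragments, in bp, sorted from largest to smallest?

Circular molecule, 4 cuts → 4 fragments:
  1437 − 934 = 503 bp
  1666 − 1437 = 229 bp
  2039 − 1666 = 373 bp
  wrap: 2455 − 2039 + 934 = 1350 bp
Sorted largest to smallest: 1350, 503, 373, 229 bp.

1350, 503, 373, 229 bp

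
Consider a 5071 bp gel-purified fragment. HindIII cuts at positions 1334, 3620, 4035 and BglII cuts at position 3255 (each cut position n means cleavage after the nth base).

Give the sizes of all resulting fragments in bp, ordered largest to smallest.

Combined cut positions (sorted): 1334, 3255, 3620, 4035.
Linear molecule, 4 cuts → 5 fragments:
  1334 − 0 = 1334 bp
  3255 − 1334 = 1921 bp
  3620 − 3255 = 365 bp
  4035 − 3620 = 415 bp
  5071 − 4035 = 1036 bp
Sorted largest to smallest: 1921, 1334, 1036, 415, 365 bp.

1921, 1334, 1036, 415, 365 bp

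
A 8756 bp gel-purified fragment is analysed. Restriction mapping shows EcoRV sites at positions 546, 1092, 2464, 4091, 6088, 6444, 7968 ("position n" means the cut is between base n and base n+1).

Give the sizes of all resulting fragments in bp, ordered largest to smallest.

1997, 1627, 1524, 1372, 788, 546, 546, 356 bp

Linear molecule, 7 cuts → 8 fragments:
  546 − 0 = 546 bp
  1092 − 546 = 546 bp
  2464 − 1092 = 1372 bp
  4091 − 2464 = 1627 bp
  6088 − 4091 = 1997 bp
  6444 − 6088 = 356 bp
  7968 − 6444 = 1524 bp
  8756 − 7968 = 788 bp
Sorted largest to smallest: 1997, 1627, 1524, 1372, 788, 546, 546, 356 bp.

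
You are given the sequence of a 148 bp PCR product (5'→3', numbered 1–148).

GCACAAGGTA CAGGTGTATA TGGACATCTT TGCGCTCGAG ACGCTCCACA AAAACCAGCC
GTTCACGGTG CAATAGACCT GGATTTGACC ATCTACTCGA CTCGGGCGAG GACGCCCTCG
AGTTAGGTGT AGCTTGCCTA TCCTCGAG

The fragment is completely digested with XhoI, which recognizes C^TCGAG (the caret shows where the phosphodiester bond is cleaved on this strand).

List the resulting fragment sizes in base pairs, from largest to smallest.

XhoI sites (CTCGAG) start at positions 35, 117, 143.
XhoI cuts after the first base of each site, so after positions 35, 117, 143.
Linear molecule, 3 cuts → 4 fragments:
  1–35 → 35 bp
  36–117 → 82 bp
  118–143 → 26 bp
  144–148 → 5 bp
Sorted largest to smallest: 82, 35, 26, 5 bp.

82, 35, 26, 5 bp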